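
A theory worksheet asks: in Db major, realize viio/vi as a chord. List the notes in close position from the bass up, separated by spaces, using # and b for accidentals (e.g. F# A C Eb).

The slash marks an applied leading-tone chord: viio of vi. In Db major, vi is Bb, so the leading tone to it is A, a half step below.
Building a diminished triad on A gives A-C-Eb.

A C Eb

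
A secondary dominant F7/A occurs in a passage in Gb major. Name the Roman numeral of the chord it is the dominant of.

iii

The chord is a dominant seventh chord on F.
A dominant resolves down a perfect fifth: F → Bb. In Gb major, Bb is scale degree 3, i.e. iii.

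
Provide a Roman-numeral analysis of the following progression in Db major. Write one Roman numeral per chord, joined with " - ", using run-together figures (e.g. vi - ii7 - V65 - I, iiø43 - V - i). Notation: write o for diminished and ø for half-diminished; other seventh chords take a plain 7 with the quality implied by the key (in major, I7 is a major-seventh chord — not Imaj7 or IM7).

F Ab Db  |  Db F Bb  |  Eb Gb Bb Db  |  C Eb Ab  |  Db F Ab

F-Ab-Db has root Db, degree 1 in Db major, so I6.
Db-F-Bb: minor triad on Bb = scale degree 6 → vi6.
Eb-Gb-Bb-Db: root Eb is the supertonic; minor seventh chord there is ii7.
C-Eb-Ab: major triad on Ab = scale degree 5 → V6.
Db-F-Ab: major triad on Db = scale degree 1 → I.

I6 - vi6 - ii7 - V6 - I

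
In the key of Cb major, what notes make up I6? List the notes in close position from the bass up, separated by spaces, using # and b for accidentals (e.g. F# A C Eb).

Eb Gb Cb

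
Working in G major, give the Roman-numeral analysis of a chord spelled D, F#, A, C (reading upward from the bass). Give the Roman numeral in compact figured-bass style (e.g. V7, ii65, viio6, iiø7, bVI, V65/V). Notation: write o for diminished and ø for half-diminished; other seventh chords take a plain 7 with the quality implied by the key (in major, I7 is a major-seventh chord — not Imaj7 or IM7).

The pitches D-F#-A-C form a dominant seventh chord rooted on D.
In G major, D is the dominant; the diatonic dominant seventh chord there is V7.

V7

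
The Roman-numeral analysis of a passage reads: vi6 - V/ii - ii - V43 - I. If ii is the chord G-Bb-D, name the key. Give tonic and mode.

F major

ii is given as G-Bb-D — a minor triad with root G.
ii on G implies G is the supertonic; that puts the tonic at F, and the lowercase numeral fits major mode.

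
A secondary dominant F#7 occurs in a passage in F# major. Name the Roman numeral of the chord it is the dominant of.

IV

The chord is a dominant seventh chord on F#.
A dominant resolves down a perfect fifth: F# → B. In F# major, B is scale degree 4, i.e. IV.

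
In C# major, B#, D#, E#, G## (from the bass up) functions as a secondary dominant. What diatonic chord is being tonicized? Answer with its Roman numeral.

vi

The chord is a dominant seventh chord on E#.
A dominant resolves down a perfect fifth: E# → A#. In C# major, A# is scale degree 6, i.e. vi.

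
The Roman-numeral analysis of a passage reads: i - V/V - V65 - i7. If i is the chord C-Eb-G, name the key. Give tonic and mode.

C minor

The anchor chord is a minor triad on C, labeled i.
If C is scale degree 1 and the mode makes that degree carry a minor triad, the tonic is C and the mode is minor.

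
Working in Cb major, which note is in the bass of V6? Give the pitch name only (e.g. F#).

V in Cb major has root Gb; the chord is Gb-Bb-Db.
The figure 6 means first inversion — the third is in the bass.

Bb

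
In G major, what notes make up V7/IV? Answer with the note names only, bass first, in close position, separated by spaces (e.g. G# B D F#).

V7/IV is a secondary dominant — the dominant seventh of IV. IV in G major is C, so the applied chord's root is G, a perfect fifth above.
Building a dominant seventh chord on G gives G-B-D-F.

G B D F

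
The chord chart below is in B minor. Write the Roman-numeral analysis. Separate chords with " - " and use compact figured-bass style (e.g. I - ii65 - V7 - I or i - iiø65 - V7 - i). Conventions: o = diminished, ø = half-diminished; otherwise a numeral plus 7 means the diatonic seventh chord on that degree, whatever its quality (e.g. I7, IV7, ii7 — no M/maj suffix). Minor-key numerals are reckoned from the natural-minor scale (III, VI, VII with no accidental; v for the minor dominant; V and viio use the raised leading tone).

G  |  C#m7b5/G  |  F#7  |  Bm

G: root G is the submediant; major triad there is VI.
C#m7b5/G: root C# is the supertonic; half-diminished seventh chord there is iiø43.
F#7: root F# is the dominant; dominant seventh chord there is V7.
Bm: minor triad on B = scale degree 1 → i.

VI - iiø43 - V7 - i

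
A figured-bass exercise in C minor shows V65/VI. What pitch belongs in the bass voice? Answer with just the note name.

The applied chord V65/VI is rooted on Eb: Eb-G-Bb-Db.
The figure 65 means first inversion — the third is in the bass.

G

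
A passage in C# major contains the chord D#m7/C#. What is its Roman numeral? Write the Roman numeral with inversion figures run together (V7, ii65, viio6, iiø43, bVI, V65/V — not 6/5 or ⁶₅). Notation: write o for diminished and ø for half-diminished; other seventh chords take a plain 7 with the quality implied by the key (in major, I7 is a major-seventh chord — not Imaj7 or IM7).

ii42

The pitches D#-F#-A#-C# form a minor seventh chord rooted on D#.
D# is scale degree 2 in C# major, and a minor seventh chord on that degree is written ii7.
With C# in the bass the chord is in third inversion, so the figured bass is 42.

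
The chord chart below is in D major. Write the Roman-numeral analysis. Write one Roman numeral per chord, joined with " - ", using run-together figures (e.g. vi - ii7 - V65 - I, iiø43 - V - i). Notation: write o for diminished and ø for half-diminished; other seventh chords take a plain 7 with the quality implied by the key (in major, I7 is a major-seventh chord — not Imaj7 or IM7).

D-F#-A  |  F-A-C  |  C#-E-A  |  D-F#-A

I - bIII - V6 - I

D-F#-A: root D is the tonic; major triad there is I.
F-A-C is non-diatonic — bIII, a mixture chord from D minor.
C#-E-A: major triad on A = scale degree 5 → V6.
D-F#-A has root D, degree 1 in D major, so I.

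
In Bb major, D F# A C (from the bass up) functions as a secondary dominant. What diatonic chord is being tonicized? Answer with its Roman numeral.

vi

The chord is a dominant seventh chord on D.
A dominant resolves down a perfect fifth: D → G. In Bb major, G is scale degree 6, i.e. vi.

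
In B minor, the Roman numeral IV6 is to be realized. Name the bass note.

G#

IV in B minor has root E; the chord is E-G#-B.
The figure 6 means first inversion — the third is in the bass.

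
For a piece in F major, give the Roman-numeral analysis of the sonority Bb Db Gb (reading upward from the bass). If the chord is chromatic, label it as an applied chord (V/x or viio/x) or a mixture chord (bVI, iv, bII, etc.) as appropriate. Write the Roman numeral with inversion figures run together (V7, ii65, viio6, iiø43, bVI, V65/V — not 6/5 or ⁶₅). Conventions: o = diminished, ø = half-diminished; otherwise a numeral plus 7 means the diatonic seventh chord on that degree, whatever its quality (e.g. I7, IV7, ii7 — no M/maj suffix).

bII6

The pitches Gb-Bb-Db form a major triad rooted on Gb.
Gb is the lowered second degree of F major (diatonic 2 would be G). This is the Neapolitan sixth — a major triad on the lowered second degree, here in its customary first inversion.
With Bb in the bass the chord is in first inversion, so the figured bass is 6.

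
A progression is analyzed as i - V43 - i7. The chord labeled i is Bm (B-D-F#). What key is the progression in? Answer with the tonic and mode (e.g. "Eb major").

B minor

i is given as B-D-F# — a minor triad with root B.
If B is scale degree 1 and the mode makes that degree carry a minor triad, the tonic is B and the mode is minor.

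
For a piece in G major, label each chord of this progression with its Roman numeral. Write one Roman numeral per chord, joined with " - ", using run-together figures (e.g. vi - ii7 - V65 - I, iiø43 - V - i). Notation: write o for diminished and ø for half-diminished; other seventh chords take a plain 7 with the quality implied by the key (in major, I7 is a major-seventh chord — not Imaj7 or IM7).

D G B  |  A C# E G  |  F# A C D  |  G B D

D-G-B: root G is the tonic; major triad there is I64.
A-C#-E-G: chromatic; A is V of V, so V7/V.
F#-A-C-D: dominant seventh chord on D = scale degree 5 → V65.
G-B-D: major triad on G = scale degree 1 → I.

I64 - V7/V - V65 - I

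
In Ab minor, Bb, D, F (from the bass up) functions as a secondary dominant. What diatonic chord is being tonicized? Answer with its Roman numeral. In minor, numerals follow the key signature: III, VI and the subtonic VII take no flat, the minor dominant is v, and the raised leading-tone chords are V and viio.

V

The chord is a major triad on Bb.
A dominant resolves down a perfect fifth: Bb → Eb. In Ab minor, Eb is scale degree 5, i.e. V.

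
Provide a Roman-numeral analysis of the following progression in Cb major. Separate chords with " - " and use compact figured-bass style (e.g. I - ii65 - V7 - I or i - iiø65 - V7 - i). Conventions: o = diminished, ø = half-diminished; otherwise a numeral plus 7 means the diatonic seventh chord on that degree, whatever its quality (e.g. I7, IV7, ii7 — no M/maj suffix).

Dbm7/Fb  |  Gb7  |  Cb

ii65 - V7 - I

Dbm7/Fb: root Db is the supertonic; minor seventh chord there is ii65.
Gb7 has root Gb, degree 5 in Cb major, so V7.
Cb: major triad on Cb = scale degree 1 → I.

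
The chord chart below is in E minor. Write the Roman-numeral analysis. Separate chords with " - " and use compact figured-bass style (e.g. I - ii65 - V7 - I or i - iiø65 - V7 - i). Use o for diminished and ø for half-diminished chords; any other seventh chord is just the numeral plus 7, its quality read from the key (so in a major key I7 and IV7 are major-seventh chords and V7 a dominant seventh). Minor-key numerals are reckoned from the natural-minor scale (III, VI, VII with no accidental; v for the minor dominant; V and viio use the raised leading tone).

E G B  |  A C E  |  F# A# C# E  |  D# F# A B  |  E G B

i - iv - V7/V - V65 - i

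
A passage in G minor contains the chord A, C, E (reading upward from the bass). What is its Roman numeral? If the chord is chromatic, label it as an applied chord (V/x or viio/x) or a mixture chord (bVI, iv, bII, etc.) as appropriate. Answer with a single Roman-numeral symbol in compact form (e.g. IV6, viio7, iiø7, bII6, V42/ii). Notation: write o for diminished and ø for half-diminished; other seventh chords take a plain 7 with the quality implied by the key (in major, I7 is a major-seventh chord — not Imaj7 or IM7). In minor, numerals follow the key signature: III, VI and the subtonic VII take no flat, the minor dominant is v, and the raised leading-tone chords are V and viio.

ii

Stacked in thirds the chord is A-C-E: a minor triad on A.
A is the second degree of G minor. This is the minor supertonic, borrowed from the parallel major (the Dorian ii).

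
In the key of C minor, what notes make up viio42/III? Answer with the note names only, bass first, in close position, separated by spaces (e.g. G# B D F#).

viio42/III is a secondary leading-tone chord. The target III is Eb in C minor; the applied chord is rooted a semitone below, on D.
Building a fully diminished seventh chord on D gives D-F-Ab-Cb.
The figured bass 42 indicates third inversion, placing the seventh (Cb) in the bass: Cb-D-F-Ab.

Cb D F Ab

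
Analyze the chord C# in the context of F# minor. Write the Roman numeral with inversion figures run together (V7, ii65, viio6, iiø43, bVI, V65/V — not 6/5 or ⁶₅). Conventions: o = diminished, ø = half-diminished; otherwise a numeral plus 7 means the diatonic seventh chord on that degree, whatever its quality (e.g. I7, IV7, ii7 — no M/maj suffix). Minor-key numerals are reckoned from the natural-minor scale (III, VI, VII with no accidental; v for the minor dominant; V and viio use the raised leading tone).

V

The pitches C#-E#-G# form a major triad rooted on C#.
C# is scale degree 5 in F# minor, and a major triad on that degree is written V.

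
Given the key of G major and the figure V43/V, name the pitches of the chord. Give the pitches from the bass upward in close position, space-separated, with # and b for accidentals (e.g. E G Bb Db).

E G A C#

The slash means an applied dominant: we want the dominant of V. In G major, V is D major, and its dominant is built on A.
Building a dominant seventh chord on A gives A-C#-E-G.
With the 43 figure the chord is in second inversion; from the bass E upward in close position it reads E-G-A-C#.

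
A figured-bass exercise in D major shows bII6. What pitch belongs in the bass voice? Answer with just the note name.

G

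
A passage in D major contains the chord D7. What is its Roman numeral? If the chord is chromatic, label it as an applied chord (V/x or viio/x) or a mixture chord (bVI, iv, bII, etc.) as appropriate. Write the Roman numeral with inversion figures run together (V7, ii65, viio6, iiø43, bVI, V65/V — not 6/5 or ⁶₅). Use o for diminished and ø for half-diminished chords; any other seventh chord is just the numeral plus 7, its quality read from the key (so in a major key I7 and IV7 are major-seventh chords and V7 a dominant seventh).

V7/IV

Stacked in thirds the chord is D-F#-A-C: a dominant seventh chord on D.
D is not a diatonic chord root with this quality in D major, but it lies a perfect fifth above G (IV), so the chord functions as an applied dominant of IV.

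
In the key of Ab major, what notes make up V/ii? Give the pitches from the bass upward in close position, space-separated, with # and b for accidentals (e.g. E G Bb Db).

F A C

The slash means an applied dominant: we want the dominant of ii. In Ab major, ii is Bb minor, and its dominant is built on F.
Building a major triad on F gives F-A-C.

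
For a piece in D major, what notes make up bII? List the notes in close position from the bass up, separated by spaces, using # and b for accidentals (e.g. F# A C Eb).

Eb G Bb

bII is the Neapolitan chord — a major triad on the lowered second degree. In D major that root is Eb.
So the chord is Eb-G-Bb.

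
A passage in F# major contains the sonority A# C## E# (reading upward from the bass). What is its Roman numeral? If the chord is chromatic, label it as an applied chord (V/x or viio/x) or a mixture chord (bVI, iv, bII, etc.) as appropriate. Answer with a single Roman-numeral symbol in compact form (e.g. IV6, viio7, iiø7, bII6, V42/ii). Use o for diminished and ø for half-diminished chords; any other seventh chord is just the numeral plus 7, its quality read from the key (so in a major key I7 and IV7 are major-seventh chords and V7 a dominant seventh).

Stacked in thirds the chord is A#-C##-E#: a major triad on A#.
A# is not a diatonic chord root with this quality in F# major, but it lies a perfect fifth above D# (vi), so the chord functions as an applied dominant of vi.

V/vi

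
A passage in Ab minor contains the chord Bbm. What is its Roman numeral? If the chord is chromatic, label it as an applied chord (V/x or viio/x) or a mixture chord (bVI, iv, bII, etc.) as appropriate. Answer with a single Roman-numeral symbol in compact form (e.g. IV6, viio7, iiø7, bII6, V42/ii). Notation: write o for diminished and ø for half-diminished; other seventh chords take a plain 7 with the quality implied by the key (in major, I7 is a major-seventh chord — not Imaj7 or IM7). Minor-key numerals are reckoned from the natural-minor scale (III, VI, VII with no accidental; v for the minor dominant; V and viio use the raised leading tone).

Stacked in thirds the chord is Bb-Db-F: a minor triad on Bb.
Bb is the second degree of Ab minor. This is the minor supertonic, borrowed from the parallel major (the Dorian ii).

ii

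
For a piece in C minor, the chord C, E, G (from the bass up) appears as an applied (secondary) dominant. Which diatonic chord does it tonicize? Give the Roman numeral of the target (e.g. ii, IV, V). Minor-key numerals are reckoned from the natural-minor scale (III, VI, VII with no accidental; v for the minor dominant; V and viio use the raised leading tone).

The chord is a major triad on C.
A dominant resolves down a perfect fifth: C → F. In C minor, F is scale degree 4, i.e. iv.

iv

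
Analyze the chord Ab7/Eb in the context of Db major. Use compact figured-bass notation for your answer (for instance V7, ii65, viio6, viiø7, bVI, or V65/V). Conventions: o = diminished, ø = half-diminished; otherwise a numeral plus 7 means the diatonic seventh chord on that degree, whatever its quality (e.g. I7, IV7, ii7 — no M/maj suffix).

V43

Stacked in thirds the chord is Ab-C-Eb-Gb: a dominant seventh chord on Ab.
In Db major, Ab is the dominant; the diatonic dominant seventh chord there is V7.
With Eb in the bass the chord is in second inversion, so the figured bass is 43.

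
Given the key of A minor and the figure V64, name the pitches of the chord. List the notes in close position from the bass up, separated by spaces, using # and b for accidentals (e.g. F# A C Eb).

In A minor, the fifth degree is E. The dominant is major (leading tone raised), so V is a major triad.
That chord is spelled E-G#-B.
With the 64 figure the chord is in second inversion; from the bass B upward in close position it reads B-E-G#.

B E G#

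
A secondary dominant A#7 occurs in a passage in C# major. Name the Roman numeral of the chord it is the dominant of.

ii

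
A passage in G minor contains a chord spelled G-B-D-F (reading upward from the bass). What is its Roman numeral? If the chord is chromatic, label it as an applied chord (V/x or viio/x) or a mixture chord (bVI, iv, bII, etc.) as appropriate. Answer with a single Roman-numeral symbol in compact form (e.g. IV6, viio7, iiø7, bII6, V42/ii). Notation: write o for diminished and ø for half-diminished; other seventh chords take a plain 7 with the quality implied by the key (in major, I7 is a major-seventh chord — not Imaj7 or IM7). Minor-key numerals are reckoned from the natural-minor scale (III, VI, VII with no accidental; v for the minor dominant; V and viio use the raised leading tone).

V7/iv

The pitches G-B-D-F form a dominant seventh chord rooted on G.
G is not a diatonic chord root with this quality in G minor, but it lies a perfect fifth above C (iv), so the chord functions as an applied dominant of iv.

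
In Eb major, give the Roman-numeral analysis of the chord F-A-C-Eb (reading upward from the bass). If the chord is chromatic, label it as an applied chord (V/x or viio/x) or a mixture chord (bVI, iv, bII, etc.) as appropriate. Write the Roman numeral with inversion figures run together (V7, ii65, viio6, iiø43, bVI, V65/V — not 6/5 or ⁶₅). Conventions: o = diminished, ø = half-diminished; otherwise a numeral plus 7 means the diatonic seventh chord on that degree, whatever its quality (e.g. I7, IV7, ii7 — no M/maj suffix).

V7/V

Stacked in thirds the chord is F-A-C-Eb: a dominant seventh chord on F.
F is not a diatonic chord root with this quality in Eb major, but it lies a perfect fifth above Bb (V), so the chord functions as an applied dominant of V.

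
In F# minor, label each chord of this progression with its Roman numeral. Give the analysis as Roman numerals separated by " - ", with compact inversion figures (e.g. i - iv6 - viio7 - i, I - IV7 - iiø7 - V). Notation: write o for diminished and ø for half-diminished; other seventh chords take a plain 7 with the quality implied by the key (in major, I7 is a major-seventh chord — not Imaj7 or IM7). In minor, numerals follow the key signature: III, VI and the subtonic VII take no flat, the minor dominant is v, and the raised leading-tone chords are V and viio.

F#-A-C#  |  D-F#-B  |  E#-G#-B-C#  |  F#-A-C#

i - iv6 - V65 - i

F#-A-C# has root F#, degree 1 in F# minor, so i.
D-F#-B has root B, degree 4 in F# minor, so iv6.
E#-G#-B-C# has root C#, degree 5 in F# minor, so V65.
F#-A-C# has root F#, degree 1 in F# minor, so i.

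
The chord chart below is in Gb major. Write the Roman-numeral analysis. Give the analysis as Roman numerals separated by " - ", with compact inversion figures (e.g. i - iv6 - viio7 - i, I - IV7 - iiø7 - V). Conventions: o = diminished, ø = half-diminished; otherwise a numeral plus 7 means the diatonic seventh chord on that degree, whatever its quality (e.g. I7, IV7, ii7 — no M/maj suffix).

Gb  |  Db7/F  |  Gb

I - V65 - I

Gb has root Gb, degree 1 in Gb major, so I.
Db7/F: dominant seventh chord on Db = scale degree 5 → V65.
Gb: root Gb is the tonic; major triad there is I.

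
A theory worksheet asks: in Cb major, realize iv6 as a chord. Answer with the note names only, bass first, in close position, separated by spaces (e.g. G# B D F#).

Abb Cb Fb

iv6 is the minor subdominant, borrowed from the parallel minor. In Cb major that root is Fb.
So the chord is Fb-Abb-Cb.
The figured bass 6 indicates first inversion, placing the third (Abb) in the bass: Abb-Cb-Fb.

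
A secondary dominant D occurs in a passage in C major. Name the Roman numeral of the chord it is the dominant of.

The chord is a major triad on D.
A dominant resolves down a perfect fifth: D → G. In C major, G is scale degree 5, i.e. V.

V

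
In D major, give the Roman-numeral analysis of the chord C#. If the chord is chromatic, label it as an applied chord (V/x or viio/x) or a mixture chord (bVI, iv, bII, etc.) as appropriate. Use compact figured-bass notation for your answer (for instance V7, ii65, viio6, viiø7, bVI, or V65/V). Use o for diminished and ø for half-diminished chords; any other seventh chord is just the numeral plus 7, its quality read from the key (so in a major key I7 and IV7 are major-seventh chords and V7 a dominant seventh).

The pitches C#-E#-G# form a major triad rooted on C#.
C# is not a diatonic chord root with this quality in D major, but it lies a perfect fifth above F# (iii), so the chord functions as an applied dominant of iii.

V/iii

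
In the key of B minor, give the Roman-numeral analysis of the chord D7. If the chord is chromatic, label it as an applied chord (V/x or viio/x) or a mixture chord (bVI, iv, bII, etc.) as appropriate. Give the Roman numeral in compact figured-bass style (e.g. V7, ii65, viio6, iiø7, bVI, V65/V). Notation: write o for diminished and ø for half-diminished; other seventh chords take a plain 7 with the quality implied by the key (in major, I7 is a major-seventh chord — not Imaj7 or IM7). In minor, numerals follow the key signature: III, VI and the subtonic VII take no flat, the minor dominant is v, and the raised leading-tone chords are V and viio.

Stacked in thirds the chord is D-F#-A-C: a dominant seventh chord on D.
D is not a diatonic chord root with this quality in B minor, but it lies a perfect fifth above G (VI), so the chord functions as an applied dominant of VI.

V7/VI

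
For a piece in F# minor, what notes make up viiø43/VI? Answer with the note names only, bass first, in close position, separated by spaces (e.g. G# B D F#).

G B C# E

viiø43/VI is a secondary leading-tone chord. The target VI is D in F# minor; the applied chord is rooted a semitone below, on C#.
Building a half-diminished seventh chord on C# gives C#-E-G-B.
The figured bass 43 indicates second inversion, placing the fifth (G) in the bass: G-B-C#-E.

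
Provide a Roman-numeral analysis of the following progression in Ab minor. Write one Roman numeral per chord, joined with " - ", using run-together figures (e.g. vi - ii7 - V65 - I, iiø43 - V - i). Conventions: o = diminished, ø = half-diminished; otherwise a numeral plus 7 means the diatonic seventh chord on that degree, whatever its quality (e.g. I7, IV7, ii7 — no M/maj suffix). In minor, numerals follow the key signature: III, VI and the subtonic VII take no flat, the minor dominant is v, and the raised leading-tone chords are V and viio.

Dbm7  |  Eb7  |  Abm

iv7 - V7 - i

Dbm7 has root Db, degree 4 in Ab minor, so iv7.
Eb7 has root Eb, degree 5 in Ab minor, so V7.
Abm: minor triad on Ab = scale degree 1 → i.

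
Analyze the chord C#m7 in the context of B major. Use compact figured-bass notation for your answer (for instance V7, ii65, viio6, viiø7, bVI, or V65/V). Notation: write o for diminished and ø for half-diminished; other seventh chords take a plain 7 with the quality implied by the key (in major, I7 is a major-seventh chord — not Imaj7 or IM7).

Stacked in thirds the chord is C#-E-G#-B: a minor seventh chord on C#.
In B major, C# is the supertonic; the diatonic minor seventh chord there is ii7.

ii7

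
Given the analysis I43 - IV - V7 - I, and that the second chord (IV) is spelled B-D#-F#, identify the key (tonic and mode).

F# major

IV is given as B-D#-F# — a major triad with root B.
IV on B implies B is the subdominant; that puts the tonic at F#, and the uppercase numeral fits major mode.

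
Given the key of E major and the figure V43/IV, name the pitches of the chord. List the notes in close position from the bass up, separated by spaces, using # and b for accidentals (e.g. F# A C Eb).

V43/IV is a secondary dominant — the dominant seventh of IV. IV in E major is A, so the applied chord's root is E, a perfect fifth above.
Building a dominant seventh chord on E gives E-G#-B-D.
The figured bass 43 indicates second inversion, placing the fifth (B) in the bass: B-D-E-G#.

B D E G#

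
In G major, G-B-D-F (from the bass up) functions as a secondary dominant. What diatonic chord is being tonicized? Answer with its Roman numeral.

IV

The chord is a dominant seventh chord on G.
A dominant resolves down a perfect fifth: G → C. In G major, C is scale degree 4, i.e. IV.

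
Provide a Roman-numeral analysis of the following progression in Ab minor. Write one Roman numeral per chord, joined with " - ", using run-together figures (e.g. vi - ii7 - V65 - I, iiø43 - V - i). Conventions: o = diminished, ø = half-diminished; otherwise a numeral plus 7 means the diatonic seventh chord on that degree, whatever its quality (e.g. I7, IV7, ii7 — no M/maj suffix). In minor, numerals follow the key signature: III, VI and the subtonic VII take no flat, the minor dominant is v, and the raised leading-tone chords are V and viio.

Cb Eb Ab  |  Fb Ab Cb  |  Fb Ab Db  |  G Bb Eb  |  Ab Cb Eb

Cb-Eb-Ab has root Ab, degree 1 in Ab minor, so i6.
Fb-Ab-Cb: major triad on Fb = scale degree 6 → VI.
Fb-Ab-Db: root Db is the subdominant; minor triad there is iv6.
G-Bb-Eb: root Eb is the dominant; major triad there is V6.
Ab-Cb-Eb has root Ab, degree 1 in Ab minor, so i.

i6 - VI - iv6 - V6 - i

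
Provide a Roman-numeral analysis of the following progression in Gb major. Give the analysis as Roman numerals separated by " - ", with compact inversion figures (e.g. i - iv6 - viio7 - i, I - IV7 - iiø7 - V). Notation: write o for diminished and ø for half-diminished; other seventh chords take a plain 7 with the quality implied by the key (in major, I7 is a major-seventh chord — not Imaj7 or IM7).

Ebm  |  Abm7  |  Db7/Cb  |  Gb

vi - ii7 - V42 - I

Ebm: minor triad on Eb = scale degree 6 → vi.
Abm7 has root Ab, degree 2 in Gb major, so ii7.
Db7/Cb: dominant seventh chord on Db = scale degree 5 → V42.
Gb: root Gb is the tonic; major triad there is I.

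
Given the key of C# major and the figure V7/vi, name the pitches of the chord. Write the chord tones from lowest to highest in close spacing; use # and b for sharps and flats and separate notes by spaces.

E# G## B# D#

V7/vi is a secondary dominant — the dominant seventh of vi. vi in C# major is A#, so the applied chord's root is E#, a perfect fifth above.
Building a dominant seventh chord on E# gives E#-G##-B#-D#.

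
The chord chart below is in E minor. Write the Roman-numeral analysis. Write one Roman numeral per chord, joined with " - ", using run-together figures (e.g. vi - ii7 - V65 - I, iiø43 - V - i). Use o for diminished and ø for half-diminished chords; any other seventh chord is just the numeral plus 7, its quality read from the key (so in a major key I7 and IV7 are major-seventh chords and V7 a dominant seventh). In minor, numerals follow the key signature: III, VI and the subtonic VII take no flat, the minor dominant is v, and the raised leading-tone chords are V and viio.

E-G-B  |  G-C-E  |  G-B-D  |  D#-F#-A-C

i - VI64 - III - viio7

E-G-B: minor triad on E = scale degree 1 → i.
G-C-E: major triad on C = scale degree 6 → VI64.
G-B-D has root G, degree 3 in E minor, so III.
D#-F#-A-C: fully diminished seventh chord on D# = scale degree 7 → viio7.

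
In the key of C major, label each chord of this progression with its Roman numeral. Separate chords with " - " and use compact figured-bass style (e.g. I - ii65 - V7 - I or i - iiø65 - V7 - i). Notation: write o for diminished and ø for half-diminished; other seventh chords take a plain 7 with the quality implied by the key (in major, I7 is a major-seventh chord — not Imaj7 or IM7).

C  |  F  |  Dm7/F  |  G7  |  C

I - IV - ii65 - V7 - I

C: root C is the tonic; major triad there is I.
F: major triad on F = scale degree 4 → IV.
Dm7/F: root D is the supertonic; minor seventh chord there is ii65.
G7 has root G, degree 5 in C major, so V7.
C: root C is the tonic; major triad there is I.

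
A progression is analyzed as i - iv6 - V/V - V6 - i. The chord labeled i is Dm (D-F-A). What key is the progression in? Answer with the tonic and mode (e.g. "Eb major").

D minor

i is given as D-F-A — a minor triad with root D.
If D is scale degree 1 and the mode makes that degree carry a minor triad, the tonic is D and the mode is minor.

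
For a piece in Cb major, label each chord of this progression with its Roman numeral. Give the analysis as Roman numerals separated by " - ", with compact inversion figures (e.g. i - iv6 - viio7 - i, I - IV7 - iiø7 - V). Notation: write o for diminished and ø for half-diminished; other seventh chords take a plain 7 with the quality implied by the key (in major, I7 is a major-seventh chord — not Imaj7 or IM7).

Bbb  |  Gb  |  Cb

bVII - V - I

Bbb: major triad on Bbb — chromatic; bVII (borrowed from the parallel minor).
Gb: root Gb is the dominant; major triad there is V.
Cb has root Cb, degree 1 in Cb major, so I.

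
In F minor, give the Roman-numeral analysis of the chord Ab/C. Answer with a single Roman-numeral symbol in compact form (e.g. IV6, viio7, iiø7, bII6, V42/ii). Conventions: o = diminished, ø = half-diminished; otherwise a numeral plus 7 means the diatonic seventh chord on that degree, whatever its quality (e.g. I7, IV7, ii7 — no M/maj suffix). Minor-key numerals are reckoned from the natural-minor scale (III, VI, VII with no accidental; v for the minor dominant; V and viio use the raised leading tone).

The pitches Ab-C-Eb form a major triad rooted on Ab.
In F minor, Ab is the mediant; the diatonic major triad there is III.
With C in the bass the chord is in first inversion, so the figured bass is 6.

III6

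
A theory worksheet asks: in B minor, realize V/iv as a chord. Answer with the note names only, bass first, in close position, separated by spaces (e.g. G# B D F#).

V/iv is a secondary dominant — the dominant triad of iv. iv in B minor is E, so the applied chord's root is B, a perfect fifth above.
Building a major triad on B gives B-D#-F#.

B D# F#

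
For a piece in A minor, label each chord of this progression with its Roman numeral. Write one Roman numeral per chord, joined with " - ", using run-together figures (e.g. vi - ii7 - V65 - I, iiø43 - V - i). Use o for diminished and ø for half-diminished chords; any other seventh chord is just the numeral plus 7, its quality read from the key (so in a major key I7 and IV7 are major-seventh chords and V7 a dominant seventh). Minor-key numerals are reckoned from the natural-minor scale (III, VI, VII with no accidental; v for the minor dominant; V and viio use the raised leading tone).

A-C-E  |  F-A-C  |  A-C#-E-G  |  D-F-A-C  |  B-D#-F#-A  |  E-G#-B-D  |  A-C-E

A-C-E has root A, degree 1 in A minor, so i.
F-A-C: major triad on F = scale degree 6 → VI.
A-C#-E-G is the secondary dominant of iv (dominant seventh chord on A): V7/iv.
D-F-A-C: root D is the subdominant; minor seventh chord there is iv7.
B-D#-F#-A: chromatic; B is V of V, so V7/V.
E-G#-B-D: root E is the dominant; dominant seventh chord there is V7.
A-C-E: minor triad on A = scale degree 1 → i.

i - VI - V7/iv - iv7 - V7/V - V7 - i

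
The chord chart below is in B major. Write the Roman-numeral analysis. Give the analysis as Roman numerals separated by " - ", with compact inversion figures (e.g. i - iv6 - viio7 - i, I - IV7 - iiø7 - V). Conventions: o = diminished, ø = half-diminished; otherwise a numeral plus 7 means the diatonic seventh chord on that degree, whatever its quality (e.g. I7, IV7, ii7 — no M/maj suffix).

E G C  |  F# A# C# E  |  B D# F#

E-G-C is non-diatonic — a major triad on the lowered supertonic (C): the Neapolitan sixth, bII6 (third, E, in the bass — hence the 6).
F#-A#-C#-E: root F# is the dominant; dominant seventh chord there is V7.
B-D#-F#: major triad on B = scale degree 1 → I.

bII6 - V7 - I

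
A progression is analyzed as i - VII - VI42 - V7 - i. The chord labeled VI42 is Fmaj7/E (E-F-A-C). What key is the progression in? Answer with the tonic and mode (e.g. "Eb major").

The anchor chord is a major seventh chord on F, labeled VI42.
VI42 on F implies F is the submediant; that puts the tonic at A, and the uppercase numeral fits minor mode.

A minor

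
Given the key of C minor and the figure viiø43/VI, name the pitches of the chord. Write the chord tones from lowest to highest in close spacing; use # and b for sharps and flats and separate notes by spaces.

Db F G Bb

The slash marks an applied leading-tone chord: viio of VI. In C minor, VI is Ab, so the leading tone to it is G, a half step below.
Building a half-diminished seventh chord on G gives G-Bb-Db-F.
The figured bass 43 indicates second inversion, placing the fifth (Db) in the bass: Db-F-G-Bb.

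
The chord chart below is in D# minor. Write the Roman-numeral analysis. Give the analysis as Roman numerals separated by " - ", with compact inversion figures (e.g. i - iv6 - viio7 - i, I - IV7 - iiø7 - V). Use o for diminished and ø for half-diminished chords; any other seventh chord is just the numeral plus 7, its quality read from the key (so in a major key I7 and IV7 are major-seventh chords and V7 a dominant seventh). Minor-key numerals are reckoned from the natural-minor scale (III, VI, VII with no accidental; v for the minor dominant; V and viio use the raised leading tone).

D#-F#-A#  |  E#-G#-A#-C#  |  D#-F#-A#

i - v43 - i

D#-F#-A#: minor triad on D# = scale degree 1 → i.
E#-G#-A#-C# has root A#, degree 5 in D# minor, so v43.
D#-F#-A#: root D# is the tonic; minor triad there is i.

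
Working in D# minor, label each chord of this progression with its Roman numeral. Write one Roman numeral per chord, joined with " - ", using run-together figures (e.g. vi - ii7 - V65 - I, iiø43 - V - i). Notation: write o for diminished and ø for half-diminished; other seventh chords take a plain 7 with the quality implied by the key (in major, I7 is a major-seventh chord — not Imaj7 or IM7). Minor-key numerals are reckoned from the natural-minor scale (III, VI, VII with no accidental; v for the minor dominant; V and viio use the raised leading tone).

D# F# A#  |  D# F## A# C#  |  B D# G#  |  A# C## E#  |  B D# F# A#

D#-F#-A#: minor triad on D# = scale degree 1 → i.
D#-F##-A#-C#: a dominant seventh chord on D#, the applied dominant of iv → V7/iv.
B-D#-G#: root G# is the subdominant; minor triad there is iv6.
A#-C##-E# has root A#, degree 5 in D# minor, so V.
B-D#-F#-A#: root B is the submediant; major seventh chord there is VI7.

i - V7/iv - iv6 - V - VI7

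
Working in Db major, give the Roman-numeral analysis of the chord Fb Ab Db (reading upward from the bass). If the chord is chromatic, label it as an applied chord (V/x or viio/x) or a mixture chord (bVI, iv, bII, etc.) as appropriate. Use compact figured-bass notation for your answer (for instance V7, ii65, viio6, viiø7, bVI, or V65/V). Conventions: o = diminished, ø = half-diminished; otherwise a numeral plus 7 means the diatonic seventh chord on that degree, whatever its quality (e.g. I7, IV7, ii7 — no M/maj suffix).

i6

Stacked in thirds the chord is Db-Fb-Ab: a minor triad on Db.
Db is the first degree of Db major. This is the minor tonic, borrowed from the parallel minor.
With Fb in the bass the chord is in first inversion, so the figured bass is 6.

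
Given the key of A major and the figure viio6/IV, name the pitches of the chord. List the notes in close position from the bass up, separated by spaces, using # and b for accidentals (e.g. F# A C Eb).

viio6/IV is a secondary leading-tone chord. The target IV is D in A major; the applied chord is rooted a semitone below, on C#.
Building a diminished triad on C# gives C#-E-G.
With the 6 figure the chord is in first inversion; from the bass E upward in close position it reads E-G-C#.

E G C#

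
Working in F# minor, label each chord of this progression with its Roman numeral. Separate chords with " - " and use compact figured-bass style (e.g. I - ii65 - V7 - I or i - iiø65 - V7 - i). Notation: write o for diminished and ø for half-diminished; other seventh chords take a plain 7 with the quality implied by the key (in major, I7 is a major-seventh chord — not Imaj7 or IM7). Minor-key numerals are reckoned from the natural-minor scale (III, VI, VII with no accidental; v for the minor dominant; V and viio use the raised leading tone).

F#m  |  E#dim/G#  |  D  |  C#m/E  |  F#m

F#m: minor triad on F# = scale degree 1 → i.
E#dim/G#: root E# is the leading tone; diminished triad there is viio6.
D: major triad on D = scale degree 6 → VI.
C#m/E has root C#, degree 5 in F# minor, so v6.
F#m: root F# is the tonic; minor triad there is i.

i - viio6 - VI - v6 - i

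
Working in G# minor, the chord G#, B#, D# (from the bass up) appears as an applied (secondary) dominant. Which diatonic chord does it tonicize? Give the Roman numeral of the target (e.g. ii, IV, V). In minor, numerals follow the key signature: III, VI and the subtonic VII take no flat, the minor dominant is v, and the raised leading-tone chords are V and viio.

iv

The chord is a major triad on G#.
A dominant resolves down a perfect fifth: G# → C#. In G# minor, C# is scale degree 4, i.e. iv.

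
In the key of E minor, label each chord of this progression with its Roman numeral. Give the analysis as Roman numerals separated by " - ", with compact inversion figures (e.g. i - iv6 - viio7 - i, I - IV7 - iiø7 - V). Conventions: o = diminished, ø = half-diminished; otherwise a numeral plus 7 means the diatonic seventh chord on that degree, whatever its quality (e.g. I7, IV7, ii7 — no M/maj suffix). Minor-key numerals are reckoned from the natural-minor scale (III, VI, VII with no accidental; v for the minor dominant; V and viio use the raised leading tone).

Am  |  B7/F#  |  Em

iv - V43 - i

Am: root A is the subdominant; minor triad there is iv.
B7/F# has root B, degree 5 in E minor, so V43.
Em: root E is the tonic; minor triad there is i.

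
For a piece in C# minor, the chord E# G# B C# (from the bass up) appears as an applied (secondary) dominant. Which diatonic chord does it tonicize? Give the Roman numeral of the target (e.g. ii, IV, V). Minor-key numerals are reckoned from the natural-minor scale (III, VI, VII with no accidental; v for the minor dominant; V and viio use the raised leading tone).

iv

The chord is a dominant seventh chord on C#.
A dominant resolves down a perfect fifth: C# → F#. In C# minor, F# is scale degree 4, i.e. iv.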